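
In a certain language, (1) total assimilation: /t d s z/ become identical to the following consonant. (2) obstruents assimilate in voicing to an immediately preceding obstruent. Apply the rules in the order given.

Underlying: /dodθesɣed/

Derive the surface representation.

Rule 1: /d/ before /θ/ → [θ] (total assimilation)
Rule 1: /s/ before /ɣ/ → [ɣ] (total assimilation)
After rule 1: doθθeɣɣed
Rule 2: no segment meets the rule's conditions; no change.

[doθθeɣɣed]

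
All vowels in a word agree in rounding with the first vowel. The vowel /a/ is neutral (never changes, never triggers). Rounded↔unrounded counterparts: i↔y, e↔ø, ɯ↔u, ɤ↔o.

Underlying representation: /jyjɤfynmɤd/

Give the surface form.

/ɤ/ harmonizes with /y/ ([+round]) → [o]
/ɤ/ harmonizes with /y/ ([+round]) → [o]

[jyjofynmod]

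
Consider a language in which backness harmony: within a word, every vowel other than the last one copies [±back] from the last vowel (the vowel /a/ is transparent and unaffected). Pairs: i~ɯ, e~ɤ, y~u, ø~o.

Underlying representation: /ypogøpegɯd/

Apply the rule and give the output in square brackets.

/y/ harmonizes with /ɯ/ ([+back]) → [u]
/ø/ harmonizes with /ɯ/ ([+back]) → [o]
/e/ harmonizes with /ɯ/ ([+back]) → [ɤ]

[upogopɤgɯd]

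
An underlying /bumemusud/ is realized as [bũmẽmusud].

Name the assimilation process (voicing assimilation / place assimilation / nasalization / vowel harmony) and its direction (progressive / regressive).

/u/→[ũ] /e/→[ẽ].
Each target copies a feature from the following segment, so the direction is regressive.

nasalization, regressive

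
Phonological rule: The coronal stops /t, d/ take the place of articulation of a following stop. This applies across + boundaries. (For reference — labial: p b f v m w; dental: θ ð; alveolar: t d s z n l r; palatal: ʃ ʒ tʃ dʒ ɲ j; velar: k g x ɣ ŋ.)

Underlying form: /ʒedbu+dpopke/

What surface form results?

[ʒebbu+bpopke]

/d/ before /b/ (labial) → [b]
/d/ before /p/ (labial) → [b]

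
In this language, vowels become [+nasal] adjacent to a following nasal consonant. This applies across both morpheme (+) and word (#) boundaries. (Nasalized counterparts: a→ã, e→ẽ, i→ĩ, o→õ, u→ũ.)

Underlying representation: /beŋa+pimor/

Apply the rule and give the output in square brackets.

[bẽŋa+pĩmor]

/e/ before nasal /ŋ/ → [ẽ]
/i/ before nasal /m/ → [ĩ]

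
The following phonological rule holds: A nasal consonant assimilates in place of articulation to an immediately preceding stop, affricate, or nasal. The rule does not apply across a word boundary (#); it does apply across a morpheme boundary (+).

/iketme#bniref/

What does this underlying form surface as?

[iketne#bmiref]

/m/ after /t/ (alveolar) → [n]
/n/ after /b/ (labial) → [m]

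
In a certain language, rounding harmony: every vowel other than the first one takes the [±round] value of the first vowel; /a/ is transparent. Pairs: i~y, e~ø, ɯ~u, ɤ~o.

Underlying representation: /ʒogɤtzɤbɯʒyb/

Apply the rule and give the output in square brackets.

/ɤ/ harmonizes with /o/ ([+round]) → [o]
/ɤ/ harmonizes with /o/ ([+round]) → [o]
/ɯ/ harmonizes with /o/ ([+round]) → [u]

[ʒogotzobuʒyb]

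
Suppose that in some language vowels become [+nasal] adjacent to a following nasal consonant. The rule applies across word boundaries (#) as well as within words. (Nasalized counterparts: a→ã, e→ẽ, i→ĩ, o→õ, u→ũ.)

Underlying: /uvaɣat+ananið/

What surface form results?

[uvaɣat+ãnãnið]

/a/ before nasal /n/ → [ã]
/a/ before nasal /n/ → [ã]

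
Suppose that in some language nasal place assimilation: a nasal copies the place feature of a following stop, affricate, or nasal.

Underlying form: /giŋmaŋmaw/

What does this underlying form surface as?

/ŋ/ before /m/ (labial) → [m]
/ŋ/ before /m/ (labial) → [m]

[gimmammaw]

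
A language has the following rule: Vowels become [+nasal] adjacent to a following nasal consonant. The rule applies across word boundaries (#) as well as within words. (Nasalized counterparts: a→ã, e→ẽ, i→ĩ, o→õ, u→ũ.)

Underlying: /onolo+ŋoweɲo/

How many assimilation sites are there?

/o/ before nasal /n/ → [õ]
/o/ before nasal /ŋ/ → [õ]
/e/ before nasal /ɲ/ → [ẽ]
3 segments change.

3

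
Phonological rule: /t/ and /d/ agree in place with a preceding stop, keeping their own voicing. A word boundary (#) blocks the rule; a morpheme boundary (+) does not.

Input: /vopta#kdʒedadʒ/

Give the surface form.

/t/ after /p/ (labial) → [p]

[voppa#kdʒedadʒ]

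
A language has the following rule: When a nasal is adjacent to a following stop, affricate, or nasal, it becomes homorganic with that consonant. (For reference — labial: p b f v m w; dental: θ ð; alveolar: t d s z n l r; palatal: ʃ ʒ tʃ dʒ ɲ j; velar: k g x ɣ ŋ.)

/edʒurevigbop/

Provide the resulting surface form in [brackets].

[edʒurevigbop]

no segment meets the rule's conditions; no change.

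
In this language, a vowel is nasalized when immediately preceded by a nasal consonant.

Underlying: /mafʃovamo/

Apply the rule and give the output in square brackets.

/a/ after nasal /m/ → [ã]
/o/ after nasal /m/ → [õ]

[mãfʃovamõ]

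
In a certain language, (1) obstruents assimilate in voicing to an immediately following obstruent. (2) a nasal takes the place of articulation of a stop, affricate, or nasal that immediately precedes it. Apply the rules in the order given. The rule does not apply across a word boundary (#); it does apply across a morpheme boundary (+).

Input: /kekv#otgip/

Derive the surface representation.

[kegv#odgip]

Rule 1: /k/ before /v/ (voiced) → [g]
Rule 1: /t/ before /g/ (voiced) → [d]
After rule 1: kegv#odgip
Rule 2: no segment meets the rule's conditions; no change.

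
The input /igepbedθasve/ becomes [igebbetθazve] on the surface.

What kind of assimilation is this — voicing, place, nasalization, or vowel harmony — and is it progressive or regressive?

voicing assimilation, regressive

/p/→[b] /d/→[t] /s/→[z].
Each target copies a feature from the following segment, so the direction is regressive.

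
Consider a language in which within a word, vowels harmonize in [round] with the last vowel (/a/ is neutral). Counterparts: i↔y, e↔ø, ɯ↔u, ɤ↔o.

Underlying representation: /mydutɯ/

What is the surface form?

/y/ harmonizes with /ɯ/ ([-round]) → [i]
/u/ harmonizes with /ɯ/ ([-round]) → [ɯ]

[midɯtɯ]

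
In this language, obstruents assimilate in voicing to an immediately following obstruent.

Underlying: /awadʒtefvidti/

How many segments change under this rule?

/dʒ/ before /t/ (voiceless) → [tʃ]
/f/ before /v/ (voiced) → [v]
/d/ before /t/ (voiceless) → [t]
3 segments change.

3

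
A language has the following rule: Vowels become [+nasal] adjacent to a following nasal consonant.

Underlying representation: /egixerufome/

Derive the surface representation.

[egixerufõme]

/o/ before nasal /m/ → [õ]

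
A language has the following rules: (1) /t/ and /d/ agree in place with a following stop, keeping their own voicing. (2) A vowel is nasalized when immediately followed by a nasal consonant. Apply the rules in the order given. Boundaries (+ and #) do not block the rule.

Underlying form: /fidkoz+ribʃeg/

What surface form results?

[figkoz+ribʃeg]

Rule 1: /d/ before /k/ (velar) → [g]
After rule 1: figkoz+ribʃeg
Rule 2: no segment meets the rule's conditions; no change.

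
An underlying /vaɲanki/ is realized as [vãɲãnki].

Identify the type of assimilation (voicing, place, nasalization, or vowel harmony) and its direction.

/a/→[ã] /a/→[ã].
Each target copies a feature from the following segment, so the direction is regressive.

nasalization, regressive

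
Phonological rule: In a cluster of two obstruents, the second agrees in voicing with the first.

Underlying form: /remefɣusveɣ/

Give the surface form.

/ɣ/ after /f/ (voiceless) → [x]
/v/ after /s/ (voiceless) → [f]

[remefxusfeɣ]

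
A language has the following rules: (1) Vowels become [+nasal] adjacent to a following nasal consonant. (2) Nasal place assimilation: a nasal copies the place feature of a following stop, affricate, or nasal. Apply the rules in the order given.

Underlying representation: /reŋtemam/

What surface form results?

Rule 1: /e/ before nasal /ŋ/ → [ẽ]
Rule 1: /e/ before nasal /m/ → [ẽ]
Rule 1: /a/ before nasal /m/ → [ã]
After rule 1: rẽŋtẽmãm
Rule 2: /ŋ/ before /t/ (alveolar) → [n]

[rẽntẽmãm]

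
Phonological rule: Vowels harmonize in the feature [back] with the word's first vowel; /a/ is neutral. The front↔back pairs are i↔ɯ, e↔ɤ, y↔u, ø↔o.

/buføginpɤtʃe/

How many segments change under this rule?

/ø/ harmonizes with /u/ ([+back]) → [o]
/i/ harmonizes with /u/ ([+back]) → [ɯ]
/e/ harmonizes with /u/ ([+back]) → [ɤ]
3 segments change.

3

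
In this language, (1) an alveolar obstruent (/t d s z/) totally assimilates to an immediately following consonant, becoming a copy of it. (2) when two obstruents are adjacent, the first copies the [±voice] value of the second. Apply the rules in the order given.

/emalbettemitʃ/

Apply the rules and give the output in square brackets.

[emalbettemitʃ]

Rule 1: no segment meets the rule's conditions; no change.
After rule 1: emalbettemitʃ
Rule 2: no segment meets the rule's conditions; no change.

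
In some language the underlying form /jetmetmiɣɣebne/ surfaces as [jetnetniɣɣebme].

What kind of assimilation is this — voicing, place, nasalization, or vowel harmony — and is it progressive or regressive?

/m/→[n] /m/→[n] /n/→[m].
Each target copies a feature from the preceding segment, so the direction is progressive.

place assimilation, progressive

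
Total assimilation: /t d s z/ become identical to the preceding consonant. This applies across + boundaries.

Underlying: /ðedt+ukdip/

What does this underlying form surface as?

[ðedd+ukkip]

/t/ after /d/ → [d] (total assimilation)
/d/ after /k/ → [k] (total assimilation)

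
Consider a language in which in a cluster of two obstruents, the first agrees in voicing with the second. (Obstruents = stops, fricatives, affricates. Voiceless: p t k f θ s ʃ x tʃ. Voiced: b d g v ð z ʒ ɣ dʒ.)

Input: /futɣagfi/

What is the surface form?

/t/ before /ɣ/ (voiced) → [d]
/g/ before /f/ (voiceless) → [k]

[fudɣakfi]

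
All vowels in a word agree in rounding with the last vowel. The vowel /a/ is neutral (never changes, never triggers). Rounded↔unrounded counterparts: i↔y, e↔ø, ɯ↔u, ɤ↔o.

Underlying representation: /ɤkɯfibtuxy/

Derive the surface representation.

/ɤ/ harmonizes with /y/ ([+round]) → [o]
/ɯ/ harmonizes with /y/ ([+round]) → [u]
/i/ harmonizes with /y/ ([+round]) → [y]

[okufybtuxy]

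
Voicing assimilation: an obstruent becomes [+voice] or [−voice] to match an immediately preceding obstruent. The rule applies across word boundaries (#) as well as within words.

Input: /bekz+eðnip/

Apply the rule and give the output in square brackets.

[beks+eðnip]

/z/ after /k/ (voiceless) → [s]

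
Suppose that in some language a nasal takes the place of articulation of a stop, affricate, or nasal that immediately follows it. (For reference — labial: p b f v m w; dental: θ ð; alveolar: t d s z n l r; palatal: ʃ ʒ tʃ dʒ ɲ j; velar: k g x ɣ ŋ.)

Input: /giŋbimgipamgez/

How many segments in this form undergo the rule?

/ŋ/ before /b/ (labial) → [m]
/m/ before /g/ (velar) → [ŋ]
/m/ before /g/ (velar) → [ŋ]
3 segments change.

3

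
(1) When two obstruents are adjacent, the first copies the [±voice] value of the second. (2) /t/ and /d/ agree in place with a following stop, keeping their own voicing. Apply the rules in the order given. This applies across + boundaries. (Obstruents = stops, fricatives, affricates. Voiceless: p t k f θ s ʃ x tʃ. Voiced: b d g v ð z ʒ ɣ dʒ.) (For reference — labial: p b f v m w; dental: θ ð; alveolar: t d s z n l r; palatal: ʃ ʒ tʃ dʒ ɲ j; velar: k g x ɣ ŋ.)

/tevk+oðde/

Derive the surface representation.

[tefk+oðde]

Rule 1: /v/ before /k/ (voiceless) → [f]
After rule 1: tefk+oðde
Rule 2: no segment meets the rule's conditions; no change.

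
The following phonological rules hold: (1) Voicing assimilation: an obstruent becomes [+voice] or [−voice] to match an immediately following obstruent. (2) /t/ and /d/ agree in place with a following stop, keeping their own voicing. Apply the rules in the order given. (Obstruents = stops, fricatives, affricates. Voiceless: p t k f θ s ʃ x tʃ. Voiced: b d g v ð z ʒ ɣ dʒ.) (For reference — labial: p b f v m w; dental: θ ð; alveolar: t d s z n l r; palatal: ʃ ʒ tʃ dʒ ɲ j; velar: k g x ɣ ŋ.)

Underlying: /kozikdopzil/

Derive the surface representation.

[kozigdobzil]

Rule 1: /k/ before /d/ (voiced) → [g]
Rule 1: /p/ before /z/ (voiced) → [b]
After rule 1: kozigdobzil
Rule 2: no segment meets the rule's conditions; no change.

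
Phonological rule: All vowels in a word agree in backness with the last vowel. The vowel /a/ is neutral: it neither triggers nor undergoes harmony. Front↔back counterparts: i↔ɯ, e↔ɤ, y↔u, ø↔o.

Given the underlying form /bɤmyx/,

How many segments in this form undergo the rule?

1

/ɤ/ harmonizes with /y/ ([-back]) → [e]
1 segment changes.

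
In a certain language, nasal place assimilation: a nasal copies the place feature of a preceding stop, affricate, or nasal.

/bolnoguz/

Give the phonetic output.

[bolnoguz]

no segment meets the rule's conditions; no change.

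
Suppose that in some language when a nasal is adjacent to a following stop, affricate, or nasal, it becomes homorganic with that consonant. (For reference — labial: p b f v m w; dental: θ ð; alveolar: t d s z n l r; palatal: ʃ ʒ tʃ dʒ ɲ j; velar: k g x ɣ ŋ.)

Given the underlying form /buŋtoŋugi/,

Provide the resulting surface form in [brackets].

[buntoŋugi]

/ŋ/ before /t/ (alveolar) → [n]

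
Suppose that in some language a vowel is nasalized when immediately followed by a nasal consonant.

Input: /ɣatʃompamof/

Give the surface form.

/o/ before nasal /m/ → [õ]
/a/ before nasal /m/ → [ã]

[ɣatʃõmpãmof]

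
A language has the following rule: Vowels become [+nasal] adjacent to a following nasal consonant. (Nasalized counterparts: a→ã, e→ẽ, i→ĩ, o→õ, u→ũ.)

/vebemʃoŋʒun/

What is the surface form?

/e/ before nasal /m/ → [ẽ]
/o/ before nasal /ŋ/ → [õ]
/u/ before nasal /n/ → [ũ]

[vebẽmʃõŋʒũn]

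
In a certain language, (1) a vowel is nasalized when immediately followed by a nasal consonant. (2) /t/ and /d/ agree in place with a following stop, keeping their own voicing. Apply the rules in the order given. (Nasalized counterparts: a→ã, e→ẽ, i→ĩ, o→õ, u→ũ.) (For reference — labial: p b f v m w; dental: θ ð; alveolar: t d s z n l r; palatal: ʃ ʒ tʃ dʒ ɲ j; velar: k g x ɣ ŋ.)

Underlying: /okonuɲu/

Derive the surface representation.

[okõnũɲu]

Rule 1: /o/ before nasal /n/ → [õ]
Rule 1: /u/ before nasal /ɲ/ → [ũ]
After rule 1: okõnũɲu
Rule 2: no segment meets the rule's conditions; no change.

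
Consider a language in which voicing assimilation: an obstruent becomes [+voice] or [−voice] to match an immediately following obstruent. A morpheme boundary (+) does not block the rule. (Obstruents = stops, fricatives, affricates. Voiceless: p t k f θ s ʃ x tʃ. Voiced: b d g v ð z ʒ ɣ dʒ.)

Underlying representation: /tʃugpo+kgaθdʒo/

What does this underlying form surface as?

/g/ before /p/ (voiceless) → [k]
/k/ before /g/ (voiced) → [g]
/θ/ before /dʒ/ (voiced) → [ð]

[tʃukpo+ggaðdʒo]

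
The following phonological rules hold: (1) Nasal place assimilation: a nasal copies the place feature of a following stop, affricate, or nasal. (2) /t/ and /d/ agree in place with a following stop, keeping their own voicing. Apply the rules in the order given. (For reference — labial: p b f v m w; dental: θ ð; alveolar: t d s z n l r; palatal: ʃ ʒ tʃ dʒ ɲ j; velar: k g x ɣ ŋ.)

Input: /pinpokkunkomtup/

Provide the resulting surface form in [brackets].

[pimpokkuŋkontup]

Rule 1: /n/ before /p/ (labial) → [m]
Rule 1: /n/ before /k/ (velar) → [ŋ]
Rule 1: /m/ before /t/ (alveolar) → [n]
After rule 1: pimpokkuŋkontup
Rule 2: no segment meets the rule's conditions; no change.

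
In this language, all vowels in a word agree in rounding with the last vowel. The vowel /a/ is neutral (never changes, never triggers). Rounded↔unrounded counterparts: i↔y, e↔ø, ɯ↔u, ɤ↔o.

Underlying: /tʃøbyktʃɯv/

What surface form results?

/ø/ harmonizes with /ɯ/ ([-round]) → [e]
/y/ harmonizes with /ɯ/ ([-round]) → [i]

[tʃebiktʃɯv]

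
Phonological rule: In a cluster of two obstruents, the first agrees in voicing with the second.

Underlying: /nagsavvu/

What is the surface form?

[naksavvu]

/g/ before /s/ (voiceless) → [k]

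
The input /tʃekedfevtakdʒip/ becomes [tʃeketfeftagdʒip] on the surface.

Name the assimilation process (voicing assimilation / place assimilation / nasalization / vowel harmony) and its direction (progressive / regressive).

voicing assimilation, regressive

/d/→[t] /v/→[f] /k/→[g].
Each target copies a feature from the following segment, so the direction is regressive.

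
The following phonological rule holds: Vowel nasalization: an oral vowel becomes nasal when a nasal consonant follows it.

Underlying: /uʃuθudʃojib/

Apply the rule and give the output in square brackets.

no segment meets the rule's conditions; no change.

[uʃuθudʃojib]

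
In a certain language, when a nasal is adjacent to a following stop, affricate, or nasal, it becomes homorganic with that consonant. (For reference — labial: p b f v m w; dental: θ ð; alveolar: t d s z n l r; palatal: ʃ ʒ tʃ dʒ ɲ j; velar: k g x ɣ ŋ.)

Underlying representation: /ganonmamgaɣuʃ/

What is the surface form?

[ganommaŋgaɣuʃ]

/n/ before /m/ (labial) → [m]
/m/ before /g/ (velar) → [ŋ]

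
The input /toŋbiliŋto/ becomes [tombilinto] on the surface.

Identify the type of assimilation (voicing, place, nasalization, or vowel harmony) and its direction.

/ŋ/→[m] /ŋ/→[n].
Each target copies a feature from the following segment, so the direction is regressive.

place assimilation, regressive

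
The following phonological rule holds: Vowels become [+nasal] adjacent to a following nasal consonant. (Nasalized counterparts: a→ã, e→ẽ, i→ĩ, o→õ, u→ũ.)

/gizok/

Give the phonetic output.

[gizok]

no segment meets the rule's conditions; no change.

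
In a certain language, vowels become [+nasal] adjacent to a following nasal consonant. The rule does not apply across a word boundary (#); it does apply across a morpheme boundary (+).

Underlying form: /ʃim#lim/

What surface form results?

/i/ before nasal /m/ → [ĩ]
/i/ before nasal /m/ → [ĩ]

[ʃĩm#lĩm]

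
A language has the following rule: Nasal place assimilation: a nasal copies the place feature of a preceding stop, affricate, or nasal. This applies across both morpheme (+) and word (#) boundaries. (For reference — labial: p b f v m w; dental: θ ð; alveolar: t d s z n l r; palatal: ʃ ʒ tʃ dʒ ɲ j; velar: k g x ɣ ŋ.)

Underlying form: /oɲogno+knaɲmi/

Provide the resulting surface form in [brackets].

[oɲogŋo+kŋaɲɲi]

/n/ after /g/ (velar) → [ŋ]
/n/ after /k/ (velar) → [ŋ]
/m/ after /ɲ/ (palatal) → [ɲ]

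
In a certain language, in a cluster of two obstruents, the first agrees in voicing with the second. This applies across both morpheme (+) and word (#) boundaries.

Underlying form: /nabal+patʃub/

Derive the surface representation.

[nabal+patʃub]

no segment meets the rule's conditions; no change.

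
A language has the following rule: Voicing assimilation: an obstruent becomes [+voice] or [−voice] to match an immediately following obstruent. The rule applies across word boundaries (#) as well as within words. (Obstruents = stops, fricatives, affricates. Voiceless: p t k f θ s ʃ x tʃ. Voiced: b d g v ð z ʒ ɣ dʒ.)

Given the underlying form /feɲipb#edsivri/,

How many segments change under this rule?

/p/ before /b/ (voiced) → [b]
/d/ before /s/ (voiceless) → [t]
2 segments change.

2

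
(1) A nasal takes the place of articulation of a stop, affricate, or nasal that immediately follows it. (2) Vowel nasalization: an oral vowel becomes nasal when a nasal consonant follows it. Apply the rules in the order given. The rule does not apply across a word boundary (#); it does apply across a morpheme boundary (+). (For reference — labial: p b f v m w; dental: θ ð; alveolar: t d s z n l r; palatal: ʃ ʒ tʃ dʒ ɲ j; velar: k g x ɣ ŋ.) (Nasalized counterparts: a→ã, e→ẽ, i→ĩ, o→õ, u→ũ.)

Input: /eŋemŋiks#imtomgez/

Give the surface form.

Rule 1: /m/ before /ŋ/ (velar) → [ŋ]
Rule 1: /m/ before /t/ (alveolar) → [n]
Rule 1: /m/ before /g/ (velar) → [ŋ]
After rule 1: eŋeŋŋiks#intoŋgez
Rule 2: /e/ before nasal /ŋ/ → [ẽ]
Rule 2: /e/ before nasal /ŋ/ → [ẽ]
Rule 2: /i/ before nasal /n/ → [ĩ]
Rule 2: /o/ before nasal /ŋ/ → [õ]

[ẽŋẽŋŋiks#ĩntõŋgez]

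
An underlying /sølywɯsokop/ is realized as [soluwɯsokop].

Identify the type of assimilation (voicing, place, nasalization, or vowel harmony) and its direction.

/ø/→[o] /y/→[u].
Vowels agree with the last vowel, so the harmony is regressive.

vowel harmony, regressive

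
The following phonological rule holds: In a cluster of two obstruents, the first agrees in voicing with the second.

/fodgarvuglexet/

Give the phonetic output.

no segment meets the rule's conditions; no change.

[fodgarvuglexet]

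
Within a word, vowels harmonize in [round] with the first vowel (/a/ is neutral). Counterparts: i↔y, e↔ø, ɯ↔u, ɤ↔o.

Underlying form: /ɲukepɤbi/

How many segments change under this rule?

/e/ harmonizes with /u/ ([+round]) → [ø]
/ɤ/ harmonizes with /u/ ([+round]) → [o]
/i/ harmonizes with /u/ ([+round]) → [y]
3 segments change.

3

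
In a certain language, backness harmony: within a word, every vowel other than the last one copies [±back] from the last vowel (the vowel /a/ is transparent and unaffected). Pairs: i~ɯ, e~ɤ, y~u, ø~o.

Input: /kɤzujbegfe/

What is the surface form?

/ɤ/ harmonizes with /e/ ([-back]) → [e]
/u/ harmonizes with /e/ ([-back]) → [y]

[kezyjbegfe]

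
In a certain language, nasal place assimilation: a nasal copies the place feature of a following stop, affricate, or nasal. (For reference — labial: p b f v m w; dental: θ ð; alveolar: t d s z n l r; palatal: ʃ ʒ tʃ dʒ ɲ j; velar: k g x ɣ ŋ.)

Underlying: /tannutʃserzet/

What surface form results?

[tannutʃserzet]

no segment meets the rule's conditions; no change.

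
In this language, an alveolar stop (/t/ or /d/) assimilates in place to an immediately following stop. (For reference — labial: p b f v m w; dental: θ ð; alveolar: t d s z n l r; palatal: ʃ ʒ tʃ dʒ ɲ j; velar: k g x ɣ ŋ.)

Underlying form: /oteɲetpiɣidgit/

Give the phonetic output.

/t/ before /p/ (labial) → [p]
/d/ before /g/ (velar) → [g]

[oteɲeppiɣiggit]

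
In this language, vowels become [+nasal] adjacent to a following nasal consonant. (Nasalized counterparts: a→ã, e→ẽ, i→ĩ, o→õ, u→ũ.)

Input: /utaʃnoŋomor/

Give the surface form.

[utaʃnõŋõmor]

/o/ before nasal /ŋ/ → [õ]
/o/ before nasal /m/ → [õ]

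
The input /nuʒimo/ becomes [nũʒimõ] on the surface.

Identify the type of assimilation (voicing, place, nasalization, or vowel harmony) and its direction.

nasalization, progressive

/u/→[ũ] /o/→[õ].
Each target copies a feature from the preceding segment, so the direction is progressive.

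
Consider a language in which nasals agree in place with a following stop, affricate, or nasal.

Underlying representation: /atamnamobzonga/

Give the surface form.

/m/ before /n/ (alveolar) → [n]
/n/ before /g/ (velar) → [ŋ]

[atannamobzoŋga]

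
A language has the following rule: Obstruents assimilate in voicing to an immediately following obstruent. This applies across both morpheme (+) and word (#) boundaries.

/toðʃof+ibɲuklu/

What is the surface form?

/ð/ before /ʃ/ (voiceless) → [θ]

[toθʃof+ibɲuklu]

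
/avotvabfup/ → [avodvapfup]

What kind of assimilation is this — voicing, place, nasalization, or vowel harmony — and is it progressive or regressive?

voicing assimilation, regressive

/t/→[d] /b/→[p].
Each target copies a feature from the following segment, so the direction is regressive.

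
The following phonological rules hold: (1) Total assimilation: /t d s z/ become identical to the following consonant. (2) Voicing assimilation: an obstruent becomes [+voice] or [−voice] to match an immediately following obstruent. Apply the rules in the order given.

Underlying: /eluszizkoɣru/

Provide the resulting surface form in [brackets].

Rule 1: /s/ before /z/ → [z] (total assimilation)
Rule 1: /z/ before /k/ → [k] (total assimilation)
After rule 1: eluzzikkoɣru
Rule 2: no segment meets the rule's conditions; no change.

[eluzzikkoɣru]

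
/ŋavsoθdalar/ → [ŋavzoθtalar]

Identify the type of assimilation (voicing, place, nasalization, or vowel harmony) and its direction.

voicing assimilation, progressive

/s/→[z] /d/→[t].
Each target copies a feature from the preceding segment, so the direction is progressive.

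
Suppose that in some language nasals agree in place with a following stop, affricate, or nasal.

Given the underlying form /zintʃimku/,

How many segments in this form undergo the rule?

/n/ before /tʃ/ (palatal) → [ɲ]
/m/ before /k/ (velar) → [ŋ]
2 segments change.

2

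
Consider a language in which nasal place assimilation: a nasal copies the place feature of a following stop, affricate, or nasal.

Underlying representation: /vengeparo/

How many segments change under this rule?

1

/n/ before /g/ (velar) → [ŋ]
1 segment changes.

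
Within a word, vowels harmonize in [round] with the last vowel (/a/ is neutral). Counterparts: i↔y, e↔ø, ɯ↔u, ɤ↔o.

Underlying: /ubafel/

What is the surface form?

/u/ harmonizes with /e/ ([-round]) → [ɯ]

[ɯbafel]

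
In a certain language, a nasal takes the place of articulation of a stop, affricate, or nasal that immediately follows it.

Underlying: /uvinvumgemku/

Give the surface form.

/m/ before /g/ (velar) → [ŋ]
/m/ before /k/ (velar) → [ŋ]

[uvinvuŋgeŋku]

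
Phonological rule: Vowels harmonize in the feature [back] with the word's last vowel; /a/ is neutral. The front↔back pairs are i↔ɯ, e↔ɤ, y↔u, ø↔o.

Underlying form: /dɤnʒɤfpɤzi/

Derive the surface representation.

/ɤ/ harmonizes with /i/ ([-back]) → [e]
/ɤ/ harmonizes with /i/ ([-back]) → [e]
/ɤ/ harmonizes with /i/ ([-back]) → [e]

[denʒefpezi]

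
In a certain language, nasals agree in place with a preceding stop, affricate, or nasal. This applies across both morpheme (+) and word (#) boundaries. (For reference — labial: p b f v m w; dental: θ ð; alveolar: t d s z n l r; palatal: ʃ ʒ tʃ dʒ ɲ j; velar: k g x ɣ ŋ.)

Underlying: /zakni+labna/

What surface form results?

/n/ after /k/ (velar) → [ŋ]
/n/ after /b/ (labial) → [m]

[zakŋi+labma]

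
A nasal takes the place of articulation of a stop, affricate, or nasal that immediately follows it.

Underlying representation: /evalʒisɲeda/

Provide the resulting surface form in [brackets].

[evalʒisɲeda]

no segment meets the rule's conditions; no change.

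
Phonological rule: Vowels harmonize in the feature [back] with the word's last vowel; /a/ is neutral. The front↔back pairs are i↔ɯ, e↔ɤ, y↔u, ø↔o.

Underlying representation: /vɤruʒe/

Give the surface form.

/ɤ/ harmonizes with /e/ ([-back]) → [e]
/u/ harmonizes with /e/ ([-back]) → [y]

[veryʒe]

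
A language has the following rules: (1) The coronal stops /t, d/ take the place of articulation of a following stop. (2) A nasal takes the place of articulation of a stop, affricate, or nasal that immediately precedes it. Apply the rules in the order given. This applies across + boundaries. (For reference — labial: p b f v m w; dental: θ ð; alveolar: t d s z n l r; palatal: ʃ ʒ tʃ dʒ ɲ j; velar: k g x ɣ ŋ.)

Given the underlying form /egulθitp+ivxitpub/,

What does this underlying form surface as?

Rule 1: /t/ before /p/ (labial) → [p]
Rule 1: /t/ before /p/ (labial) → [p]
After rule 1: egulθipp+ivxippub
Rule 2: no segment meets the rule's conditions; no change.

[egulθipp+ivxippub]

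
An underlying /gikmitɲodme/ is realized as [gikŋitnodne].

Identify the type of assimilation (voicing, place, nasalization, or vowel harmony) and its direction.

/m/→[ŋ] /ɲ/→[n] /m/→[n].
Each target copies a feature from the preceding segment, so the direction is progressive.

place assimilation, progressive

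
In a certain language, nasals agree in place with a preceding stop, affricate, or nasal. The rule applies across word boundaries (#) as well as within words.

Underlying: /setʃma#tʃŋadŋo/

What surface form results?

[setʃɲa#tʃɲadno]

/m/ after /tʃ/ (palatal) → [ɲ]
/ŋ/ after /tʃ/ (palatal) → [ɲ]
/ŋ/ after /d/ (alveolar) → [n]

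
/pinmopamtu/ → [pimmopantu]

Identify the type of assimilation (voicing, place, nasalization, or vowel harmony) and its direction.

/n/→[m] /m/→[n].
Each target copies a feature from the following segment, so the direction is regressive.

place assimilation, regressive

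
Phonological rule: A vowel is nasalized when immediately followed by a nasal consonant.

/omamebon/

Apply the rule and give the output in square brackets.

/o/ before nasal /m/ → [õ]
/a/ before nasal /m/ → [ã]
/o/ before nasal /n/ → [õ]

[õmãmebõn]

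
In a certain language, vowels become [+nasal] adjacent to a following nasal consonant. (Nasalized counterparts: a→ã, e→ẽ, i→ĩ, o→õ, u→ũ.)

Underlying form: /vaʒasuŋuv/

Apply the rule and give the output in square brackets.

[vaʒasũŋuv]

/u/ before nasal /ŋ/ → [ũ]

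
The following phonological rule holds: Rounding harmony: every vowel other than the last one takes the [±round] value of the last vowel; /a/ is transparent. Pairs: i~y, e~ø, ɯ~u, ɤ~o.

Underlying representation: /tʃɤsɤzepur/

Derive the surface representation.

[tʃosozøpur]

/ɤ/ harmonizes with /u/ ([+round]) → [o]
/ɤ/ harmonizes with /u/ ([+round]) → [o]
/e/ harmonizes with /u/ ([+round]) → [ø]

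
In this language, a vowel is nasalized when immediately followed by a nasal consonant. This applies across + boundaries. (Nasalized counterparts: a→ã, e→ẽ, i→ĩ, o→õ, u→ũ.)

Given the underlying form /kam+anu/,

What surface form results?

[kãm+ãnu]

/a/ before nasal /m/ → [ã]
/a/ before nasal /n/ → [ã]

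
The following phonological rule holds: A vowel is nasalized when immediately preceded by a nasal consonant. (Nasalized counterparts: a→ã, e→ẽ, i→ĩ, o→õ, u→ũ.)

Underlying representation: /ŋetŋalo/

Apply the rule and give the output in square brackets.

/e/ after nasal /ŋ/ → [ẽ]
/a/ after nasal /ŋ/ → [ã]

[ŋẽtŋãlo]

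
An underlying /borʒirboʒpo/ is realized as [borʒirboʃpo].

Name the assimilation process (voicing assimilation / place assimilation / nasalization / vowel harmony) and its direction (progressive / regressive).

/ʒ/→[ʃ].
Each target copies a feature from the following segment, so the direction is regressive.

voicing assimilation, regressive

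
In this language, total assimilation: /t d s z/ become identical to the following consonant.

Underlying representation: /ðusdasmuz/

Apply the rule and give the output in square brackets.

/s/ before /d/ → [d] (total assimilation)
/s/ before /m/ → [m] (total assimilation)

[ðuddammuz]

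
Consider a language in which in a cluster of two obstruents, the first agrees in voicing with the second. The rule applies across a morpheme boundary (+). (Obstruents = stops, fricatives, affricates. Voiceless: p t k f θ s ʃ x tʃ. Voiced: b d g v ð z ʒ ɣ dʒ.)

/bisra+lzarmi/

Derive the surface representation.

no segment meets the rule's conditions; no change.

[bisra+lzarmi]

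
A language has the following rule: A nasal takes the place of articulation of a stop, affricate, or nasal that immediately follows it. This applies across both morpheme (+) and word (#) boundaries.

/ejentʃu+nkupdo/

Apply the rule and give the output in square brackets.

/n/ before /tʃ/ (palatal) → [ɲ]
/n/ before /k/ (velar) → [ŋ]

[ejeɲtʃu+ŋkupdo]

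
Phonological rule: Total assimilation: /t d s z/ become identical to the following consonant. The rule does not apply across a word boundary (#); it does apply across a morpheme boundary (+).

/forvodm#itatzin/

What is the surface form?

/d/ before /m/ → [m] (total assimilation)
/t/ before /z/ → [z] (total assimilation)

[forvomm#itazzin]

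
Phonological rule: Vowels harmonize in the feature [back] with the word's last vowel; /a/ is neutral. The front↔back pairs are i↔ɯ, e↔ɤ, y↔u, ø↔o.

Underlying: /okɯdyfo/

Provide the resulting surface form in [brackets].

[okɯdufo]

/y/ harmonizes with /o/ ([+back]) → [u]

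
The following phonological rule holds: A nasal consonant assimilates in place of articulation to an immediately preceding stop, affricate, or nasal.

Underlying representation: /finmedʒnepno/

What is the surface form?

/m/ after /n/ (alveolar) → [n]
/n/ after /dʒ/ (palatal) → [ɲ]
/n/ after /p/ (labial) → [m]

[finnedʒɲepmo]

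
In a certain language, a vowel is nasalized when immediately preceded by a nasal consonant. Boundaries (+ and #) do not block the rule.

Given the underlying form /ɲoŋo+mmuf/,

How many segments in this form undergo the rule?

3

/o/ after nasal /ɲ/ → [õ]
/o/ after nasal /ŋ/ → [õ]
/u/ after nasal /m/ → [ũ]
3 segments change.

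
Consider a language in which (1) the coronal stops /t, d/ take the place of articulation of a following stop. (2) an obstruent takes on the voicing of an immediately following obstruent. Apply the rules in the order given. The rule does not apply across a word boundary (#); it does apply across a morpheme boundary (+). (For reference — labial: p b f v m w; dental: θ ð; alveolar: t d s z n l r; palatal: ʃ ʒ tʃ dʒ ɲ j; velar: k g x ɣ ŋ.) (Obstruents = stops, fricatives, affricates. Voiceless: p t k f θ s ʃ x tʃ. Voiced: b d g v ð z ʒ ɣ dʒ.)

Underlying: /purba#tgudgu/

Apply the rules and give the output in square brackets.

Rule 1: /t/ before /g/ (velar) → [k]
Rule 1: /d/ before /g/ (velar) → [g]
After rule 1: purba#kguggu
Rule 2: /k/ before /g/ (voiced) → [g]

[purba#gguggu]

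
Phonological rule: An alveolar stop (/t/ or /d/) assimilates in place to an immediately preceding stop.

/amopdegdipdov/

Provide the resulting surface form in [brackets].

[amopbeggipbov]

/d/ after /p/ (labial) → [b]
/d/ after /g/ (velar) → [g]
/d/ after /p/ (labial) → [b]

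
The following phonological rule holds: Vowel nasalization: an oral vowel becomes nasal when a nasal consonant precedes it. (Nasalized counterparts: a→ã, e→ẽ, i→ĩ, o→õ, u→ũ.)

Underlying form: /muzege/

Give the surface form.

[mũzege]

/u/ after nasal /m/ → [ũ]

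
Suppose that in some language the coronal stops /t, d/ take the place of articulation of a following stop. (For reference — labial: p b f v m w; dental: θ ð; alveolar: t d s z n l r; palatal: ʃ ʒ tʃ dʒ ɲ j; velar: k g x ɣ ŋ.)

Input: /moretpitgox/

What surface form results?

[moreppikgox]

/t/ before /p/ (labial) → [p]
/t/ before /g/ (velar) → [k]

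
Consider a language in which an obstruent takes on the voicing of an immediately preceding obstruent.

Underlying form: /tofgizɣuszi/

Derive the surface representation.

[tofkizɣussi]

/g/ after /f/ (voiceless) → [k]
/z/ after /s/ (voiceless) → [s]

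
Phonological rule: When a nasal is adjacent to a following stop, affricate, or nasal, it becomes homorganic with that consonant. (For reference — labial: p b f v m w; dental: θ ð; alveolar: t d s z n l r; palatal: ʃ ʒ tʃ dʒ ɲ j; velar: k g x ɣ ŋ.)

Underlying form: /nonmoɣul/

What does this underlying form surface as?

[nommoɣul]

/n/ before /m/ (labial) → [m]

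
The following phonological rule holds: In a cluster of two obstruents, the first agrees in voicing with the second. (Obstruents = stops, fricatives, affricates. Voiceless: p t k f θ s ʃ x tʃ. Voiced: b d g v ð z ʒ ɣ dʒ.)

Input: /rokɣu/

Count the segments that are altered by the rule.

1

/k/ before /ɣ/ (voiced) → [g]
1 segment changes.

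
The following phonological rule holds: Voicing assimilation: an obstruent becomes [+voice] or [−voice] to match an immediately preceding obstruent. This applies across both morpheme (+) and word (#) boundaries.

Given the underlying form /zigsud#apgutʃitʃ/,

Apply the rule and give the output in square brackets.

[zigzud#apkutʃitʃ]

/s/ after /g/ (voiced) → [z]
/g/ after /p/ (voiceless) → [k]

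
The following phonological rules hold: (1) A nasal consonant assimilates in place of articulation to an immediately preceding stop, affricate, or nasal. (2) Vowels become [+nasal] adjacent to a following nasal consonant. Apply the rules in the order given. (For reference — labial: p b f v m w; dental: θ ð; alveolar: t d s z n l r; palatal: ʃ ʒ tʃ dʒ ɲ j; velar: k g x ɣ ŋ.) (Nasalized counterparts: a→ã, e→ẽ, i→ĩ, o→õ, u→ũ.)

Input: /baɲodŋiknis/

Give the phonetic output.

[bãɲodnikŋis]

Rule 1: /ŋ/ after /d/ (alveolar) → [n]
Rule 1: /n/ after /k/ (velar) → [ŋ]
After rule 1: baɲodnikŋis
Rule 2: /a/ before nasal /ɲ/ → [ã]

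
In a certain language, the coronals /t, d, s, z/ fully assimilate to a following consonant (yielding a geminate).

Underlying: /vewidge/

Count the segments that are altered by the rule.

1

/d/ before /g/ → [g] (total assimilation)
1 segment changes.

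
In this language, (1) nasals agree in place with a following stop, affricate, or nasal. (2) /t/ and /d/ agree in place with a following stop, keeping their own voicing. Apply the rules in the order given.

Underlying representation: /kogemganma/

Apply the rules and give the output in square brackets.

Rule 1: /m/ before /g/ (velar) → [ŋ]
Rule 1: /n/ before /m/ (labial) → [m]
After rule 1: kogeŋgamma
Rule 2: no segment meets the rule's conditions; no change.

[kogeŋgamma]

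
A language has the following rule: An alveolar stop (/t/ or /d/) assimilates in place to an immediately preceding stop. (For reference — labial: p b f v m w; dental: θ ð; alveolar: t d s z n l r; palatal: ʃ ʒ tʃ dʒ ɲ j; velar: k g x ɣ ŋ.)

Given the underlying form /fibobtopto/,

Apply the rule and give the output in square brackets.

/t/ after /b/ (labial) → [p]
/t/ after /p/ (labial) → [p]

[fibobpoppo]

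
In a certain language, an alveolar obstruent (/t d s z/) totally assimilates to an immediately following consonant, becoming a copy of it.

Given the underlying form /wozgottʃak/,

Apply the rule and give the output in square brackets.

/z/ before /g/ → [g] (total assimilation)
/t/ before /tʃ/ → [tʃ] (total assimilation)

[woggotʃtʃak]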